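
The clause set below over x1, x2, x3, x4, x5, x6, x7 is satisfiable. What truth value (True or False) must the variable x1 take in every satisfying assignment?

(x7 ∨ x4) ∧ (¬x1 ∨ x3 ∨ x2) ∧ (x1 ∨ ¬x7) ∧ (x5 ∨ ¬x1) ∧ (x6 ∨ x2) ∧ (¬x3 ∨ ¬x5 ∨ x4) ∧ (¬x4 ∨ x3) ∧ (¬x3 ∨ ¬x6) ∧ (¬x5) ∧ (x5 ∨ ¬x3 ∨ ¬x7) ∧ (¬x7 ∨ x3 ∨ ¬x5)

Suppose x1 = True.
(x5) alone gives x5 = True.
That conflicts with the unit clause (¬x5).
So every satisfying assignment has x1 = False.

False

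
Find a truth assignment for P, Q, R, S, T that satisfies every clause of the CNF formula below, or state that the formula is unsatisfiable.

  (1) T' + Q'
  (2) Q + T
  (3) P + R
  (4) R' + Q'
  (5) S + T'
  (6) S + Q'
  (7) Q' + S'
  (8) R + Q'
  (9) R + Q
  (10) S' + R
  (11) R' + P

P: 1; Q: 0; R: 1; S: 1; T: 1

Suppose T = 1.
The clause (Q') is unit, so Q = 0.
The clause (S) is unit, so S = 1.
The clause (R) is unit, so R = 1.
The clause (P) is unit, so P = 1.
Every clause now holds.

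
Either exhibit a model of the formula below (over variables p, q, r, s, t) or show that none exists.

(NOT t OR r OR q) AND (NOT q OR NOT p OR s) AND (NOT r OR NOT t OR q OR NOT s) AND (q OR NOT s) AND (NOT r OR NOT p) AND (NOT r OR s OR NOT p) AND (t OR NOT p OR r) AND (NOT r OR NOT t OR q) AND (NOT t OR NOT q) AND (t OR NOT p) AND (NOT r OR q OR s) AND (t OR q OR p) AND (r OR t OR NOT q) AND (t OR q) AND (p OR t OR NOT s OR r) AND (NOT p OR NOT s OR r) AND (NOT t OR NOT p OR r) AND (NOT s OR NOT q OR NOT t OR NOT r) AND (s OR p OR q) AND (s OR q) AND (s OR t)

p ↦ false,  q ↦ true,  r ↦ true,  s ↦ true,  t ↦ false

Case q = true:
(NOT t) alone gives t = false.
(NOT p) alone gives p = false.
(r) alone gives r = true.
(s) alone gives s = true.
All clauses are satisfied.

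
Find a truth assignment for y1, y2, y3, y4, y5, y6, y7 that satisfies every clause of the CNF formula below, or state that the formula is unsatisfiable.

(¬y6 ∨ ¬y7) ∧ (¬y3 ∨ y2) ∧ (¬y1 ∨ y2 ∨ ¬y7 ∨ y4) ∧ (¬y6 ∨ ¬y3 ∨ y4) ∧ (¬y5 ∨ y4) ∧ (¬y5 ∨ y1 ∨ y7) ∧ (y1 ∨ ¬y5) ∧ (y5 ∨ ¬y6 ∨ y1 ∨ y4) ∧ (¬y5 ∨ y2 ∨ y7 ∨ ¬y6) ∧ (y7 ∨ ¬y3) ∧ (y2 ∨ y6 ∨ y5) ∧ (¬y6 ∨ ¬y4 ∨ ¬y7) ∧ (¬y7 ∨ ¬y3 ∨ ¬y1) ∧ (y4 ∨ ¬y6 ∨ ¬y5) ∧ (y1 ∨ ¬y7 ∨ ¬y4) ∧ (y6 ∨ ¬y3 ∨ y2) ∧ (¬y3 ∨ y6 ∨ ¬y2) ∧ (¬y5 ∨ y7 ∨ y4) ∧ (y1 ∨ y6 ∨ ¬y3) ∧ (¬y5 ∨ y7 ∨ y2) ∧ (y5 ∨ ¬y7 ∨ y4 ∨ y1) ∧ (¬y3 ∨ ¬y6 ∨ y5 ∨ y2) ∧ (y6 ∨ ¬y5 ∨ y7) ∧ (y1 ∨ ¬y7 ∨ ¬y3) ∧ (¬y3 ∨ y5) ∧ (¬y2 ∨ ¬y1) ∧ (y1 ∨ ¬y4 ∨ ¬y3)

y1 ↦ False, y2 ↦ True, y3 ↦ False, y4 ↦ True, y5 ↦ False, y6 ↦ True, y7 ↦ False

Case y6 = True:
(¬y7) alone gives y7 = False.
(¬y3) alone gives y3 = False.
Case y5 = False:
Case y1 = False:
(y4) alone gives y4 = True.
All clauses hold; y2 can take either value.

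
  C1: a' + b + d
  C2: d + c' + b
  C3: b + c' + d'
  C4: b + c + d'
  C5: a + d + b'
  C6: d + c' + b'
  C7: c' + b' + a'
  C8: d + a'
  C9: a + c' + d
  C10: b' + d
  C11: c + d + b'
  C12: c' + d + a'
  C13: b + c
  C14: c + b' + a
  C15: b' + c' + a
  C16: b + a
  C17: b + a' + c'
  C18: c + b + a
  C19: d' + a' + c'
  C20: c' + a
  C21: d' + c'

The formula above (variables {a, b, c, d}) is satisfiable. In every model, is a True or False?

True

Suppose a = 0.
Unit clause (b) forces b = 1.
Unit clause (d) forces d = 1.
Unit clause (c) forces c = 1.
That conflicts with the unit clause (c').
So every satisfying assignment has a = True.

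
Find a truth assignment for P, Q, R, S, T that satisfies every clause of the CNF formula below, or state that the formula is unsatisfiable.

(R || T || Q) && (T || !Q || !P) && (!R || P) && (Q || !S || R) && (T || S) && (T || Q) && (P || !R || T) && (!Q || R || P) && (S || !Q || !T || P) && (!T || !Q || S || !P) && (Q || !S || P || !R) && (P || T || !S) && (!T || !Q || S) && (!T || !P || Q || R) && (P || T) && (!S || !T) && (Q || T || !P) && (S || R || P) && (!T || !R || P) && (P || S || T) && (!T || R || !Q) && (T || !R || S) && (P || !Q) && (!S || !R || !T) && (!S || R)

Case R = true:
The clause (P) is unit, so P = true.
Case T = true:
The clause (!S) is unit, so S = false.
The clause (!Q) is unit, so Q = false.
This assignment satisfies each clause.

P ↦ true, Q ↦ false, R ↦ true, S ↦ false, T ↦ true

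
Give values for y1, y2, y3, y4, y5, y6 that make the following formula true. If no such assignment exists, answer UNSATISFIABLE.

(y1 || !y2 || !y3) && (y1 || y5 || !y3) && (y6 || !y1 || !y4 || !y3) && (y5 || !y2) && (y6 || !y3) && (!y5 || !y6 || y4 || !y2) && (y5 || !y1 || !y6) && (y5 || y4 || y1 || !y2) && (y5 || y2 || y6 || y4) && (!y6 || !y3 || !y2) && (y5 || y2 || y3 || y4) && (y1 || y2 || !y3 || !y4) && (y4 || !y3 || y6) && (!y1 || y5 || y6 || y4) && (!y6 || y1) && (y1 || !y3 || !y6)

Case y5 = false:
(!y2) alone gives y2 = false.
Case y1 = false:
(!y3) alone gives y3 = false.
(y4) alone gives y4 = true.
(!y6) alone gives y6 = false.
All clauses are satisfied.

y1 ↦ false,  y2 ↦ false,  y3 ↦ false,  y4 ↦ true,  y5 ↦ false,  y6 ↦ false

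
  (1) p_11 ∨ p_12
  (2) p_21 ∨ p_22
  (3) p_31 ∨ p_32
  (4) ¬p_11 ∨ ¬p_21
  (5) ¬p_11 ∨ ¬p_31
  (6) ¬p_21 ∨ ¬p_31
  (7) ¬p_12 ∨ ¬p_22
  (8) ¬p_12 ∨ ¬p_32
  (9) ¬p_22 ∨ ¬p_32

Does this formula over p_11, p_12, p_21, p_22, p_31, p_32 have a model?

No

Suppose p_11 = True.
The clause (¬p_21) is unit, so p_21 = False.
The clause (p_22) is unit, so p_22 = True.
The clause (¬p_31) is unit, so p_31 = False.
The clause (p_32) is unit, so p_32 = True.
But (¬p_32) is also a unit clause — contradiction.
Backtrack on p_11: now try p_11 = False.
The clause (p_12) is unit, so p_12 = True.
The clause (¬p_22) is unit, so p_22 = False.
The clause (p_21) is unit, so p_21 = True.
The clause (¬p_31) is unit, so p_31 = False.
The clause (p_32) is unit, so p_32 = True.
But (¬p_32) is also a unit clause — contradiction.
Both values of p_11 lead to a conflict.
No assignment satisfies every clause.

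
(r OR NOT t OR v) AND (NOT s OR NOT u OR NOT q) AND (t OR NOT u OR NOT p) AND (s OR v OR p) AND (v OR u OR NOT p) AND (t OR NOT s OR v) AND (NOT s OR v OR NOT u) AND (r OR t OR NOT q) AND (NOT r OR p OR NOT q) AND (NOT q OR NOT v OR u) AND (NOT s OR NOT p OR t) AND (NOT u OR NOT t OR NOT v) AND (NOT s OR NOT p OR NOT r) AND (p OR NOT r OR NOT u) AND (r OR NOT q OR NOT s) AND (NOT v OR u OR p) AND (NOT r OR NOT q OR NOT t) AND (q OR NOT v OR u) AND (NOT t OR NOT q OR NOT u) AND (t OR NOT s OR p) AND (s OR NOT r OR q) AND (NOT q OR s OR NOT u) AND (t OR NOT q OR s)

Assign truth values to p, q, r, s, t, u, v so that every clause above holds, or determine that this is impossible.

p=false; q=false; r=false; s=false; t=false; u=true; v=true

Case r = false:
Case t = false:
From the singleton clause (NOT q), q = false.
Case u = true:
From the singleton clause (NOT p), p = false.
From the singleton clause (NOT s), s = false.
From the singleton clause (v), v = true.
Every clause now holds.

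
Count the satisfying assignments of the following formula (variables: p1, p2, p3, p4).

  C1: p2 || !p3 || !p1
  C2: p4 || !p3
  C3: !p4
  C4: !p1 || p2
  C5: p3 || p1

There are 2^4 = 16 truth assignments over (p1, p2, p3, p4).
Split on p4. With p4 = true, the clauses containing p4 are satisfied and !p4 drops from the rest; 0 of the 2^3 = 8 assignments to the other variables satisfy what remains.
With p4 = false, by the same count on the reduced clause set, 1 assignment works.
(One model: p1=T, p2=T, p3=F, p4=F.)
Total: 0 + 1 = 1.

1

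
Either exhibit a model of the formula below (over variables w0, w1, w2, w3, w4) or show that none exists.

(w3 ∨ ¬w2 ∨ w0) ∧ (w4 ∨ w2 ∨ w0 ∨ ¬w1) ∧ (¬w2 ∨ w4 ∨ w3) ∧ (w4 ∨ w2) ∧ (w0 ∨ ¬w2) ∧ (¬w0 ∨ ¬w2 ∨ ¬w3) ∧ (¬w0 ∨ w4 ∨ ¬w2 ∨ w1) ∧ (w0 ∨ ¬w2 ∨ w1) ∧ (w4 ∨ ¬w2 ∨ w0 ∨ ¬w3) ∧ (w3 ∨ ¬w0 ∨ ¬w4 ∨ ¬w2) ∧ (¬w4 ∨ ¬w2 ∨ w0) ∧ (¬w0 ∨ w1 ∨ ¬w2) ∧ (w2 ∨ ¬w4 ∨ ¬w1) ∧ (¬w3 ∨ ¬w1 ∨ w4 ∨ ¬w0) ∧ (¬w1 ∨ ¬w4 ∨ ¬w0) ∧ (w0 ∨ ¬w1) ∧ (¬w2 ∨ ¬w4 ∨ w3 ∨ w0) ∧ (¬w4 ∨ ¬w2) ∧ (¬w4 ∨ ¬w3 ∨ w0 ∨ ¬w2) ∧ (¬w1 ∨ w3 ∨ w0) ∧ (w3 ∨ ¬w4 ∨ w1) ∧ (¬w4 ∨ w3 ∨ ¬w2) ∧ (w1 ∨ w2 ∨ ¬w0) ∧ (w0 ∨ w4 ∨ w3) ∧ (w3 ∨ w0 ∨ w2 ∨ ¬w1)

Case w4 = True:
From the singleton clause (¬w2), w2 = False.
From the singleton clause (¬w1), w1 = False.
From the singleton clause (w3), w3 = True.
From the singleton clause (¬w0), w0 = False.
All clauses are satisfied.

w0 ↦ False,  w1 ↦ False,  w2 ↦ False,  w3 ↦ True,  w4 ↦ True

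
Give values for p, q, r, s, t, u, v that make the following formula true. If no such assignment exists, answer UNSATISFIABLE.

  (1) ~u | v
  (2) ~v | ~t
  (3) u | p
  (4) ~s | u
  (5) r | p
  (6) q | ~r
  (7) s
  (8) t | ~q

(s) alone gives s = 1.
(u) alone gives u = 1.
(v) alone gives v = 1.
(~t) alone gives t = 0.
(~q) alone gives q = 0.
(~r) alone gives r = 0.
(p) alone gives p = 1.
All clauses are satisfied.

p ↦ 1; q ↦ 0; r ↦ 0; s ↦ 1; t ↦ 0; u ↦ 1; v ↦ 1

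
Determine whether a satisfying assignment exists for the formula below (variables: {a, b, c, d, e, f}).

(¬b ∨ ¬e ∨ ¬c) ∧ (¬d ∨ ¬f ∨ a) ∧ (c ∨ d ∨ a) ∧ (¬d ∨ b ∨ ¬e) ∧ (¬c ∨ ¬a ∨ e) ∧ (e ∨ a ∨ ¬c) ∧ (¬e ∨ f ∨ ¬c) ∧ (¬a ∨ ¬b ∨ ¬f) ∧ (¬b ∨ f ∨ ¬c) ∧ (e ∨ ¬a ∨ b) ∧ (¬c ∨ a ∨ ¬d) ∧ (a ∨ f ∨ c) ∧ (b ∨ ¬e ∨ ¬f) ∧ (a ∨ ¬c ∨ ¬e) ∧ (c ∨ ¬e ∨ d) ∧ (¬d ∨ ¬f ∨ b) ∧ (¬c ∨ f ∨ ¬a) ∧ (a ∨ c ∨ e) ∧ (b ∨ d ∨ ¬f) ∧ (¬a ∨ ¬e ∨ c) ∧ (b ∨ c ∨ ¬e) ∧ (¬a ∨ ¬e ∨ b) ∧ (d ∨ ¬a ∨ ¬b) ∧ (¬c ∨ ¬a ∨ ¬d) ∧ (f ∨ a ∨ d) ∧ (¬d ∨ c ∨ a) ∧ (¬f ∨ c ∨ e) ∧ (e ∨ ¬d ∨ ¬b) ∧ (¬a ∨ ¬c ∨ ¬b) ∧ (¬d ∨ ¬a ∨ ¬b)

Unsatisfiable

Try b = False.
Try d = False.
Unit clause (¬f) forces f = False.
Unit clause (a) forces a = True.
Unit clause (e) forces e = True.
Now (¬e) is unsatisfied and unit — conflict.
That branch fails; take d = True instead.
Unit clause (¬e) forces e = False.
Unit clause (¬a) forces a = False.
Unit clause (¬f) forces f = False.
Unit clause (¬c) forces c = False.
Now (c) is unsatisfied and unit — conflict.
Both values of d lead to a conflict.
That branch fails; take b = True instead.
Try e = False.
Unit clause (¬d) forces d = False.
Unit clause (¬a) forces a = False.
Unit clause (c) forces c = True.
Now (¬c) is unsatisfied and unit — conflict.
That branch fails; take e = True instead.
Unit clause (¬c) forces c = False.
Unit clause (d) forces d = True.
Unit clause (¬a) forces a = False.
Now (a) is unsatisfied and unit — conflict.
Both values of e lead to a conflict.
Both values of b lead to a conflict.
No assignment satisfies every clause.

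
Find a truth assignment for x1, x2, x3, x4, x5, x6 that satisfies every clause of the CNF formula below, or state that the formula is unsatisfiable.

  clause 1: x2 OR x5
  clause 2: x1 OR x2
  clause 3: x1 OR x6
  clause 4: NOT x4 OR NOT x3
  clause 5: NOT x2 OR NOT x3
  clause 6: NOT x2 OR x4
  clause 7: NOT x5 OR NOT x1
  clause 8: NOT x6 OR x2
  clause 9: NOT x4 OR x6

Try x2 = true.
Unit clause (NOT x3) forces x3 = false.
Unit clause (x4) forces x4 = true.
Unit clause (x6) forces x6 = true.
Try x5 = true.
Unit clause (NOT x1) forces x1 = false.
This assignment satisfies each clause.

x1: false; x2: true; x3: false; x4: true; x5: true; x6: true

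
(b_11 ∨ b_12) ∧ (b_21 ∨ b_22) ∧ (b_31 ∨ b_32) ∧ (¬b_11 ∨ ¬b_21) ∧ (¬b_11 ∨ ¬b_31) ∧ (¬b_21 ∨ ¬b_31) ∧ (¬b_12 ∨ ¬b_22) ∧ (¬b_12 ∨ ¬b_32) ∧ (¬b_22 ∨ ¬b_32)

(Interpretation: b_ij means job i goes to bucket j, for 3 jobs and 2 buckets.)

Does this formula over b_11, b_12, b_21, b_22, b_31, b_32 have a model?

Unsatisfiable

Suppose b_11 = True.
(¬b_21) alone gives b_21 = False.
(b_22) alone gives b_22 = True.
(¬b_31) alone gives b_31 = False.
(b_32) alone gives b_32 = True.
Now (¬b_32) is unsatisfied and unit — conflict.
That branch fails; take b_11 = False instead.
(b_12) alone gives b_12 = True.
(¬b_22) alone gives b_22 = False.
(b_21) alone gives b_21 = True.
(¬b_31) alone gives b_31 = False.
(b_32) alone gives b_32 = True.
Now (¬b_32) is unsatisfied and unit — conflict.
Both values of b_11 lead to a conflict.
No assignment satisfies every clause.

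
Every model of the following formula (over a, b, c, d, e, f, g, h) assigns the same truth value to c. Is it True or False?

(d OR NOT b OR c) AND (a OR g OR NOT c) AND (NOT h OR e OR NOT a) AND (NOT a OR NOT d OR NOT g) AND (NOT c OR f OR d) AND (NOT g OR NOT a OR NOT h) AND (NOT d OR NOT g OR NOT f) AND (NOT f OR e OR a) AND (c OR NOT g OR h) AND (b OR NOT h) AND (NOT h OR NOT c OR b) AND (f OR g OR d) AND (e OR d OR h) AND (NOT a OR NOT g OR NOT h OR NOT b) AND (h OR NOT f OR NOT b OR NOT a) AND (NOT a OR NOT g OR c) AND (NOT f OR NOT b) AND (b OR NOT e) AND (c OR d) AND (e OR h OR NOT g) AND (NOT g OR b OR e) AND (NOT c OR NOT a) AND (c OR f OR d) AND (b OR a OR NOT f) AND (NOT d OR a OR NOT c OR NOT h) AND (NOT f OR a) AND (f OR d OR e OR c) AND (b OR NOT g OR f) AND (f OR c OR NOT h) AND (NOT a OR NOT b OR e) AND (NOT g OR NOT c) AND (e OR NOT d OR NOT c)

False

Suppose c = true.
(NOT a) alone gives a = false.
(g) alone gives g = true.
But (NOT g) is also a unit clause — contradiction.
So every satisfying assignment has c = False.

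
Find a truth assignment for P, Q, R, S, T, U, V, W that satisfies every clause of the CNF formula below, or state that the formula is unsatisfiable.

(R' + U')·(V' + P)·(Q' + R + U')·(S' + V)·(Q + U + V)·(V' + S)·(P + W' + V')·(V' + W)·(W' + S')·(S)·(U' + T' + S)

UNSATISFIABLE

(S) alone gives S = 1.
(V) alone gives V = 1.
(P) alone gives P = 1.
(W) alone gives W = 1.
But (W') is also a unit clause — contradiction.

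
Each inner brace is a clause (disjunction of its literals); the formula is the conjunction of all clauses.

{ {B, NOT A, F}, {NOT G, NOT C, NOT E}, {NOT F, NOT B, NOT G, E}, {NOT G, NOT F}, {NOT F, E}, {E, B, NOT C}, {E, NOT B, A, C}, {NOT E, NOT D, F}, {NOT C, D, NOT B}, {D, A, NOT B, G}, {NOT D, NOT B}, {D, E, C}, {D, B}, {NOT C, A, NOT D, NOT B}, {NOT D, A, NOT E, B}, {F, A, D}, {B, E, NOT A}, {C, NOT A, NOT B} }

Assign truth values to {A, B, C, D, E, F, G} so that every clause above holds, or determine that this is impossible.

Case G = false:
Case F = true:
Unit clause (E) forces E = true.
Case D = true:
Unit clause (NOT B) forces B = false.
Unit clause (A) forces A = true.
Every clause is now satisfied; C is unconstrained.

A ↦ true,  B ↦ false,  C ↦ true,  D ↦ true,  E ↦ true,  F ↦ true,  G ↦ false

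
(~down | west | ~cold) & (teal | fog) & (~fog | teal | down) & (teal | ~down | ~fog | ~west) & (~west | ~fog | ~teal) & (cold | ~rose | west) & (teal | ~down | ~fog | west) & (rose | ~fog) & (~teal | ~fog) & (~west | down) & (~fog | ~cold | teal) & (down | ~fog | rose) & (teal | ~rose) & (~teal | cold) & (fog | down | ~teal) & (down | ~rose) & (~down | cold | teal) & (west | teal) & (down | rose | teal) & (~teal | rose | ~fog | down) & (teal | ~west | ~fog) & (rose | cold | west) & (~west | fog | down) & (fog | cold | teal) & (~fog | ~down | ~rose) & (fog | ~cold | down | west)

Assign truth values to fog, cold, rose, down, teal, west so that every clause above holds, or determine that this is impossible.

fog=0; cold=1; rose=0; down=1; teal=1; west=1

Branch on teal: set teal = 1.
The clause (~fog) is unit, so fog = 0.
The clause (cold) is unit, so cold = 1.
The clause (down) is unit, so down = 1.
The clause (west) is unit, so west = 1.
All clauses hold; rose can take either value.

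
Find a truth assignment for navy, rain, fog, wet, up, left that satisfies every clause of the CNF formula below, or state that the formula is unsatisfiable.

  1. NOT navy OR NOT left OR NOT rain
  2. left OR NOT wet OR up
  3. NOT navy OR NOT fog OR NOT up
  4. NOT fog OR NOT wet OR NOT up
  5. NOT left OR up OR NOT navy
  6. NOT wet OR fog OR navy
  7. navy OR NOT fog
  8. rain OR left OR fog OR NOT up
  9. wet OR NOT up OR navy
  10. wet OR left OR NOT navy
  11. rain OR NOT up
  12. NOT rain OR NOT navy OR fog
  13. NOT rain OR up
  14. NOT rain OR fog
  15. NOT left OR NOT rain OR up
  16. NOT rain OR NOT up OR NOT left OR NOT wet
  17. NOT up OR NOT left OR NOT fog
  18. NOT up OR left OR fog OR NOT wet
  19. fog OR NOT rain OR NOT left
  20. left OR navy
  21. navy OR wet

UNSATISFIABLE

Branch on navy: set navy = true.
Branch on left: set left = false.
From the singleton clause (wet), wet = true.
From the singleton clause (up), up = true.
From the singleton clause (NOT fog), fog = false.
Now (fog) is unsatisfied and unit — conflict.
Undo left and try left = true.
From the singleton clause (NOT rain), rain = false.
From the singleton clause (up), up = true.
Now (NOT up) is unsatisfied and unit — conflict.
Neither left = true nor left = false works.
Undo navy and try navy = false.
From the singleton clause (NOT fog), fog = false.
From the singleton clause (NOT wet), wet = false.
Now (wet) is unsatisfied and unit — conflict.
Neither navy = true nor navy = false works.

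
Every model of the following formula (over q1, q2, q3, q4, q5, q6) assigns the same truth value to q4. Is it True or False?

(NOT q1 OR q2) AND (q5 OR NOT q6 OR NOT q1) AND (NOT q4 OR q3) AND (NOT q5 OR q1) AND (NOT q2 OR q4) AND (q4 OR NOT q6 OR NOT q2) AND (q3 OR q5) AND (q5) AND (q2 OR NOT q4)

True

Suppose q4 = false.
Unit clause (NOT q2) forces q2 = false.
Unit clause (NOT q1) forces q1 = false.
Unit clause (NOT q5) forces q5 = false.
That conflicts with the unit clause (q5).
So every satisfying assignment has q4 = True.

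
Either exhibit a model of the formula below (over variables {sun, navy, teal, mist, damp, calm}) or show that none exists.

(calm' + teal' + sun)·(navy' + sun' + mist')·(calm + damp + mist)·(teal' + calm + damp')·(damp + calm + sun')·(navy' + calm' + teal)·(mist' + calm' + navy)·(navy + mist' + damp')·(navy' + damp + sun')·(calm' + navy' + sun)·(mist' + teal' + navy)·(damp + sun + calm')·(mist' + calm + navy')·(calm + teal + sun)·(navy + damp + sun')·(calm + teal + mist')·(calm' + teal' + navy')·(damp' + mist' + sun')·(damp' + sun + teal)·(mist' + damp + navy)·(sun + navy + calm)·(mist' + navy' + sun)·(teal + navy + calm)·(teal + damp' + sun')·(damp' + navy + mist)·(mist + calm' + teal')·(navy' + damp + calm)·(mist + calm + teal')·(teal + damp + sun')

Case calm = 0:
Case damp = 1:
From the singleton clause (teal'), teal = 0.
From the singleton clause (sun), sun = 1.
That conflicts with the unit clause (sun').
Backtrack on damp: now try damp = 0.
From the singleton clause (mist), mist = 1.
From the singleton clause (sun'), sun = 0.
From the singleton clause (navy'), navy = 0.
That conflicts with the unit clause (navy).
Either choice for damp ends in contradiction.
Backtrack on calm: now try calm = 1.
Case teal = 0:
From the singleton clause (navy'), navy = 0.
From the singleton clause (mist'), mist = 0.
From the singleton clause (damp'), damp = 0.
From the singleton clause (sun), sun = 1.
That conflicts with the unit clause (sun').
Backtrack on teal: now try teal = 1.
From the singleton clause (sun), sun = 1.
From the singleton clause (navy'), navy = 0.
From the singleton clause (mist'), mist = 0.
That conflicts with the unit clause (mist).
Either choice for teal ends in contradiction.
Either choice for calm ends in contradiction.

UNSATISFIABLE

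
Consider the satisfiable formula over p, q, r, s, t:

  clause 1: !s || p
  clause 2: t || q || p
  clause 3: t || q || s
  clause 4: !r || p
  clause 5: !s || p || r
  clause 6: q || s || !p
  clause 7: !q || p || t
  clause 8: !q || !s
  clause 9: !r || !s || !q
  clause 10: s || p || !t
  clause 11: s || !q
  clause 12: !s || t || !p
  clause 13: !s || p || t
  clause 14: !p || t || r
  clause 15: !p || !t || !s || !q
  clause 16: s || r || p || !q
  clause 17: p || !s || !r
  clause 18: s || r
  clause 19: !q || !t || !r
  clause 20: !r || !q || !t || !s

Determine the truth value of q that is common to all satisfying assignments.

Suppose q = true.
Unit clause (!s) forces s = false.
But (s) is also a unit clause — contradiction.
So every satisfying assignment has q = False.

False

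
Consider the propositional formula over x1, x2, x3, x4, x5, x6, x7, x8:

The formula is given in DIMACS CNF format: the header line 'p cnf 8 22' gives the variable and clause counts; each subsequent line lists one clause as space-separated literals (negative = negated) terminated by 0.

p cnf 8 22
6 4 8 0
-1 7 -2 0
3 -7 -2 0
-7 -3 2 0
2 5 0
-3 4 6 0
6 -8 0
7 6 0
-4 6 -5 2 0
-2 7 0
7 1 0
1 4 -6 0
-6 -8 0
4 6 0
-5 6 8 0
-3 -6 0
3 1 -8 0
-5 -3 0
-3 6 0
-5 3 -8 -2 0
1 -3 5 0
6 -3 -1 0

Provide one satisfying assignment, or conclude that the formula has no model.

x1: False, x2: False, x3: False, x4: True, x5: True, x6: True, x7: True, x8: False

Try x2 = False.
(x5) alone gives x5 = True.
(¬x3) alone gives x3 = False.
Try x6 = True.
(¬x8) alone gives x8 = False.
Try x7 = True.
Try x1 = False.
(x4) alone gives x4 = True.
This assignment satisfies each clause.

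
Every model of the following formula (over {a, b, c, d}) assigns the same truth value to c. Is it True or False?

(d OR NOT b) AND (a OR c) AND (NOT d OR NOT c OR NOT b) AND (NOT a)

True

Suppose c = false.
(a) alone gives a = true.
But (NOT a) is also a unit clause — contradiction.
So every satisfying assignment has c = True.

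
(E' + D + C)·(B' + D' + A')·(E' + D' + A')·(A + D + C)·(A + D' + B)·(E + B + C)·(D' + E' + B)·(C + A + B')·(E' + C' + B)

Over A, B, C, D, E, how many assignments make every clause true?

There are 2^5 = 32 truth assignments over (A, B, C, D, E).
Split on B. With B = 1, the clauses containing B are satisfied and B' drops from the rest; 7 of the 2^4 = 16 assignments to the other variables satisfy what remains.
With B = 0, by the same count on the reduced clause set, 3 assignments work.
(One model: A=F, B=F, C=T, D=F, E=F.)
Total: 7 + 3 = 10.

10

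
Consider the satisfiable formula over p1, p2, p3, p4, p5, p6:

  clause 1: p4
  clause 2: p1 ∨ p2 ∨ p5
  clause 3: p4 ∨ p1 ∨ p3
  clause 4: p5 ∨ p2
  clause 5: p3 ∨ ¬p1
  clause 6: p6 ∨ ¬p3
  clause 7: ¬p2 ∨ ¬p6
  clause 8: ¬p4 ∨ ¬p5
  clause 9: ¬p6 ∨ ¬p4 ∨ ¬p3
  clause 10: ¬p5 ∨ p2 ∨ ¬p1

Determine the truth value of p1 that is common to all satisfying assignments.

Suppose p1 = True.
From the singleton clause (p4), p4 = True.
From the singleton clause (p3), p3 = True.
From the singleton clause (p6), p6 = True.
Now (¬p6) is unsatisfied and unit — conflict.
So every satisfying assignment has p1 = False.

False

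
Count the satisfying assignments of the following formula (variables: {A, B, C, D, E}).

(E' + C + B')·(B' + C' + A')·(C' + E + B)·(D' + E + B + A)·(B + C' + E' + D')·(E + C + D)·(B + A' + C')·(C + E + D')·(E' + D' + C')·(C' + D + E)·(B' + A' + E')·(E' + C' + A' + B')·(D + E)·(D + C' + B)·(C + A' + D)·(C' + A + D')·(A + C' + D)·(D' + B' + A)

3

There are 2^5 = 32 truth assignments over (A, B, C, D, E).
Split on C. With C = 1, the clauses containing C are satisfied and C' drops from the rest; 0 of the 2^4 = 16 assignments to the other variables satisfy what remains.
With C = 0, by the same count on the reduced clause set, 3 assignments work.
(One model: A=F, B=F, C=F, D=F, E=T.)
Total: 0 + 3 = 3.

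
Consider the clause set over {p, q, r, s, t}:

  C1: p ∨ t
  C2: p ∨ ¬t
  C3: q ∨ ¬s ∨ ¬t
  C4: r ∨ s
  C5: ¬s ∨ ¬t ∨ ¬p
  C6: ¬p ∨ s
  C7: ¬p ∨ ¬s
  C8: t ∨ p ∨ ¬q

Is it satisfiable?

Try p = True.
Unit clause (s) forces s = True.
That conflicts with the unit clause (¬s).
That branch fails; take p = False instead.
Unit clause (t) forces t = True.
That conflicts with the unit clause (¬t).
Neither p = True nor p = False works.
No assignment satisfies every clause.

Unsatisfiable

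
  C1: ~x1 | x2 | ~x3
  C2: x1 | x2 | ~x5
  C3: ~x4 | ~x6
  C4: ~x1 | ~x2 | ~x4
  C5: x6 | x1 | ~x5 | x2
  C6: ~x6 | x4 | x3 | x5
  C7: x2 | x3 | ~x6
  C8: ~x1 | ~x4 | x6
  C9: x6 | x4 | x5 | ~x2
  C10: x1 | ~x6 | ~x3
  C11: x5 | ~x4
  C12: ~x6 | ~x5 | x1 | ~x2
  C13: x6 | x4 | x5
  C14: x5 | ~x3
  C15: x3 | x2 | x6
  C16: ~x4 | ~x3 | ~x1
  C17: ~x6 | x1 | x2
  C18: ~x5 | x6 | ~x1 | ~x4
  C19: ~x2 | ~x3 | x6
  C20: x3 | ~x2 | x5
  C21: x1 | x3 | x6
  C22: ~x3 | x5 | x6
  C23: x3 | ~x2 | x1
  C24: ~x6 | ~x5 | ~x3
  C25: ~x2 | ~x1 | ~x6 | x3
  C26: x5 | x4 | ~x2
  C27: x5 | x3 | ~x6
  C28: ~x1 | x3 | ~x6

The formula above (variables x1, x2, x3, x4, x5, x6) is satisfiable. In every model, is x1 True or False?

Suppose x1 = 0.
Branch on x2: set x2 = 1.
(x3) alone gives x3 = 1.
(~x6) alone gives x6 = 0.
That conflicts with the unit clause (x6).
That branch fails; take x2 = 0 instead.
(~x5) alone gives x5 = 0.
(~x4) alone gives x4 = 0.
(x6) alone gives x6 = 1.
That conflicts with the unit clause (~x6).
Both values of x2 lead to a conflict.
So every satisfying assignment has x1 = True.

True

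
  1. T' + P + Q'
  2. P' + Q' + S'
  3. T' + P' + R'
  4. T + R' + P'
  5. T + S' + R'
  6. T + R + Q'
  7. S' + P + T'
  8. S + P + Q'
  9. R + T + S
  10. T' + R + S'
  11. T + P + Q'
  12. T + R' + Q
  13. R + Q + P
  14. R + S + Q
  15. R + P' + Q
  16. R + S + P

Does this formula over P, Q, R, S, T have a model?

Yes, satisfiable

Suppose T = 1.
Suppose P = 0.
Unit clause (Q') forces Q = 0.
Unit clause (S') forces S = 0.
Unit clause (R) forces R = 1.
All clauses are satisfied.
A satisfying assignment: P ↦ 0; Q ↦ 0; R ↦ 1; S ↦ 0; T ↦ 1.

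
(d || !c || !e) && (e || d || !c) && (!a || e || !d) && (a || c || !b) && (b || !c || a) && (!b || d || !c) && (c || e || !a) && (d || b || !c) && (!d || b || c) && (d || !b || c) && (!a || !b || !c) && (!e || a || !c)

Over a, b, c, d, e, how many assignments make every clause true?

There are 2^5 = 32 truth assignments over (a, b, c, d, e).
Split on c. With c = true, the clauses containing c are satisfied and !c drops from the rest; 2 of the 2^4 = 16 assignments to the other variables satisfy what remains.
With c = false, by the same count on the reduced clause set, 4 assignments work.
(One model: a=F, b=F, c=F, d=F, e=F.)
Total: 2 + 4 = 6.

6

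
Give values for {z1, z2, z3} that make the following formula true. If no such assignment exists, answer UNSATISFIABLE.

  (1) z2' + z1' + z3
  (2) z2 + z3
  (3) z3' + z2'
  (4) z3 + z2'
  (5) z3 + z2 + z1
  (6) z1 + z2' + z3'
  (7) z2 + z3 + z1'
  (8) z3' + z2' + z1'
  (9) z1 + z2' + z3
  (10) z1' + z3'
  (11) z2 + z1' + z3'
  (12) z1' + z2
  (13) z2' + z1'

Branch on z2: set z2 = 0.
From the singleton clause (z3), z3 = 1.
From the singleton clause (z1'), z1 = 0.
This assignment satisfies each clause.

z1: 0; z2: 0; z3: 1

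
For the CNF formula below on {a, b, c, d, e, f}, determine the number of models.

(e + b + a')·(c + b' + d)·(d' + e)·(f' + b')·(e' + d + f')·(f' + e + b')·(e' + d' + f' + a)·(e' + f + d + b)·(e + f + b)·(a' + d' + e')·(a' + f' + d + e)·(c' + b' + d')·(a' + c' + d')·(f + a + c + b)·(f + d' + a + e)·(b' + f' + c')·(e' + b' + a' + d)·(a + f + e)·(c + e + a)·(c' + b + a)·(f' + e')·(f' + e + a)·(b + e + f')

There are 2^6 = 64 truth assignments over (a, b, c, d, e, f).
Split on a. With a = 1, the clauses containing a are satisfied and a' drops from the rest; 1 of the 2^5 = 32 assignments to the other variables satisfy what remains.
With a = 0, by the same count on the reduced clause set, 2 assignments work.
(One model: a=F, b=T, c=F, d=T, e=T, f=F.)
Total: 1 + 2 = 3.

3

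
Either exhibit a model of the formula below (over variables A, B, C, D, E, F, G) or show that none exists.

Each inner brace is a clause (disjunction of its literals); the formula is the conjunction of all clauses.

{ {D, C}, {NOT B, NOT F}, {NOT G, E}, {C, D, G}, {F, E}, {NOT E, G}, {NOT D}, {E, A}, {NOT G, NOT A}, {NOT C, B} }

A=false,  B=true,  C=true,  D=false,  E=true,  F=false,  G=true

From the singleton clause (NOT D), D = false.
From the singleton clause (C), C = true.
From the singleton clause (B), B = true.
From the singleton clause (NOT F), F = false.
From the singleton clause (E), E = true.
From the singleton clause (G), G = true.
From the singleton clause (NOT A), A = false.
This assignment satisfies each clause.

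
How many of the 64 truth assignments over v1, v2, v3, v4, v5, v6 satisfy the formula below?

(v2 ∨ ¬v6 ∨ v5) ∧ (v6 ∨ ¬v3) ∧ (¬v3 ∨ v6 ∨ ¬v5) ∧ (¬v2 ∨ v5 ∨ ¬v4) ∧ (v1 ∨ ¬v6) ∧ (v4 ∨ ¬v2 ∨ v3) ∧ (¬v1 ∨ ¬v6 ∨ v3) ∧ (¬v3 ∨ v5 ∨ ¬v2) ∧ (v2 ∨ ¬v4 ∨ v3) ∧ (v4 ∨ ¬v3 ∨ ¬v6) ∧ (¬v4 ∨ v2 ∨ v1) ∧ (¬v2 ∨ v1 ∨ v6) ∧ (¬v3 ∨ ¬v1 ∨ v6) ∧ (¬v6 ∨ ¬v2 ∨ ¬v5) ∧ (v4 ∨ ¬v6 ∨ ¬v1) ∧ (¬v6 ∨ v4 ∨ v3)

6

There are 2^6 = 64 truth assignments over (v1, v2, v3, v4, v5, v6).
Split on v6. With v6 = True, the clauses containing v6 are satisfied and ¬v6 drops from the rest; 1 of the 2^5 = 32 assignments to the other variables satisfy what remains.
With v6 = False, by the same count on the reduced clause set, 5 assignments work.
(One model: v1=F, v2=F, v3=F, v4=F, v5=F, v6=F.)
Total: 1 + 5 = 6.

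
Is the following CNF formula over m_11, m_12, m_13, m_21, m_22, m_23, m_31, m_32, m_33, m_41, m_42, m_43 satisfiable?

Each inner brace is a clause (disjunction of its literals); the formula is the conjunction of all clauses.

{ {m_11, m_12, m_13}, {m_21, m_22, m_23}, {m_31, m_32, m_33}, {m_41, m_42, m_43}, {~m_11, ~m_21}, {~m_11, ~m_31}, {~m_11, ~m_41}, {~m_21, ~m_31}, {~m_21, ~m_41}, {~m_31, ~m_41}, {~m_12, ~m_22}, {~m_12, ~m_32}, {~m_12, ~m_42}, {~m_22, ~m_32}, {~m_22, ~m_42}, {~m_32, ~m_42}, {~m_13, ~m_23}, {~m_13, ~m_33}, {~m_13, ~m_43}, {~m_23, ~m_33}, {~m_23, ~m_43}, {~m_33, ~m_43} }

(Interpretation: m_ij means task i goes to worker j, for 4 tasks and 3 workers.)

No

Branch on m_11: set m_11 = 0.
Branch on m_12: set m_12 = 1.
The clause (~m_22) is unit, so m_22 = 0.
The clause (~m_32) is unit, so m_32 = 0.
The clause (~m_42) is unit, so m_42 = 0.
Branch on m_21: set m_21 = 1.
The clause (~m_31) is unit, so m_31 = 0.
The clause (m_33) is unit, so m_33 = 1.
The clause (~m_41) is unit, so m_41 = 0.
The clause (m_43) is unit, so m_43 = 1.
Now (~m_43) is unsatisfied and unit — conflict.
So m_21 must be the other value — set m_21 = 0.
The clause (m_23) is unit, so m_23 = 1.
The clause (~m_13) is unit, so m_13 = 0.
The clause (~m_33) is unit, so m_33 = 0.
The clause (m_31) is unit, so m_31 = 1.
The clause (~m_41) is unit, so m_41 = 0.
The clause (m_43) is unit, so m_43 = 1.
Now (~m_43) is unsatisfied and unit — conflict.
Both values of m_21 lead to a conflict.
So m_12 must be the other value — set m_12 = 0.
The clause (m_13) is unit, so m_13 = 1.
The clause (~m_23) is unit, so m_23 = 0.
The clause (~m_33) is unit, so m_33 = 0.
The clause (~m_43) is unit, so m_43 = 0.
Branch on m_21: set m_21 = 1.
The clause (~m_31) is unit, so m_31 = 0.
The clause (m_32) is unit, so m_32 = 1.
The clause (~m_41) is unit, so m_41 = 0.
The clause (m_42) is unit, so m_42 = 1.
Now (~m_42) is unsatisfied and unit — conflict.
So m_21 must be the other value — set m_21 = 0.
The clause (m_22) is unit, so m_22 = 1.
The clause (~m_32) is unit, so m_32 = 0.
The clause (m_31) is unit, so m_31 = 1.
The clause (~m_41) is unit, so m_41 = 0.
The clause (m_42) is unit, so m_42 = 1.
Now (~m_42) is unsatisfied and unit — conflict.
Both values of m_21 lead to a conflict.
Both values of m_12 lead to a conflict.
So m_11 must be the other value — set m_11 = 1.
The clause (~m_21) is unit, so m_21 = 0.
The clause (~m_31) is unit, so m_31 = 0.
The clause (~m_41) is unit, so m_41 = 0.
Branch on m_22: set m_22 = 1.
The clause (~m_12) is unit, so m_12 = 0.
The clause (~m_32) is unit, so m_32 = 0.
The clause (m_33) is unit, so m_33 = 1.
The clause (~m_42) is unit, so m_42 = 0.
The clause (m_43) is unit, so m_43 = 1.
Now (~m_43) is unsatisfied and unit — conflict.
So m_22 must be the other value — set m_22 = 0.
The clause (m_23) is unit, so m_23 = 1.
The clause (~m_13) is unit, so m_13 = 0.
The clause (~m_33) is unit, so m_33 = 0.
The clause (m_32) is unit, so m_32 = 1.
The clause (~m_12) is unit, so m_12 = 0.
The clause (~m_42) is unit, so m_42 = 0.
The clause (m_43) is unit, so m_43 = 1.
Now (~m_43) is unsatisfied and unit — conflict.
Both values of m_22 lead to a conflict.
Both values of m_11 lead to a conflict.
No assignment satisfies every clause.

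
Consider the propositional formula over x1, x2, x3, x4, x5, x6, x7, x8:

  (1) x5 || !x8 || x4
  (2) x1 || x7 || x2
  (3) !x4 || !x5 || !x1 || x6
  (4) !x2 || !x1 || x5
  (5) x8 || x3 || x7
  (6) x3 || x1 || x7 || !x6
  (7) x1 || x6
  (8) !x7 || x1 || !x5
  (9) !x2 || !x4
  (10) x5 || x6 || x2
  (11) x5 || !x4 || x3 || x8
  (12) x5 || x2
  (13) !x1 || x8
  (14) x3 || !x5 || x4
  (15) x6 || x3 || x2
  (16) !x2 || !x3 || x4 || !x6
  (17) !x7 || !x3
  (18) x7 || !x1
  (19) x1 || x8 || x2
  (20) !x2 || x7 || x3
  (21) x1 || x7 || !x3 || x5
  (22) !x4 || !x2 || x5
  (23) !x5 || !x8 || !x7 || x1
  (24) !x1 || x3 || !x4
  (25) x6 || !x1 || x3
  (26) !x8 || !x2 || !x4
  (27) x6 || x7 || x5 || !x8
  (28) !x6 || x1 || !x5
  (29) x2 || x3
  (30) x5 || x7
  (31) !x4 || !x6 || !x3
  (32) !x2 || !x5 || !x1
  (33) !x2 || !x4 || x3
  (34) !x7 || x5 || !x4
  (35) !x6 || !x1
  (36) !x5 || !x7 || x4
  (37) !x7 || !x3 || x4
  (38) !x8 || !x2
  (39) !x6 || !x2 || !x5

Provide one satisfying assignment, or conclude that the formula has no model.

Suppose x1 = false.
From the singleton clause (x6), x6 = true.
From the singleton clause (!x5), x5 = false.
From the singleton clause (x2), x2 = true.
From the singleton clause (!x4), x4 = false.
From the singleton clause (!x8), x8 = false.
From the singleton clause (!x3), x3 = false.
From the singleton clause (x7), x7 = true.
All clauses are satisfied.

x1 ↦ false; x2 ↦ true; x3 ↦ false; x4 ↦ false; x5 ↦ false; x6 ↦ true; x7 ↦ true; x8 ↦ false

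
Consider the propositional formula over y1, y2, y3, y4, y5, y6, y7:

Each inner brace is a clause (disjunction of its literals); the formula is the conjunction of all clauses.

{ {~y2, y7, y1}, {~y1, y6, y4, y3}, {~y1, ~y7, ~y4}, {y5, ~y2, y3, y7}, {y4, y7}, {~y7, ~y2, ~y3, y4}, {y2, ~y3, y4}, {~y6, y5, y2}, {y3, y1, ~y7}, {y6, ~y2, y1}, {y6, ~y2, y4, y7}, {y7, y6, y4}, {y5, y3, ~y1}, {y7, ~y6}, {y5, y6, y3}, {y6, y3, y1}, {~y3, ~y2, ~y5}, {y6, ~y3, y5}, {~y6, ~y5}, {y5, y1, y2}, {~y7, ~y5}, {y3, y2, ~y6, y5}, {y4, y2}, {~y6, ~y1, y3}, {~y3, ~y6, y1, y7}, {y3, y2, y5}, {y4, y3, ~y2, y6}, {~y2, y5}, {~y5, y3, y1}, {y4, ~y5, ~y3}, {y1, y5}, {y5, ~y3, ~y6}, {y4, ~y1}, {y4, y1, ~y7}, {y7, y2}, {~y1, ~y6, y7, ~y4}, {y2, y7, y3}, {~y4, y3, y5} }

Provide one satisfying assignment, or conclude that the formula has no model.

Suppose y4 = 1.
Suppose y1 = 1.
From the singleton clause (~y7), y7 = 0.
From the singleton clause (~y6), y6 = 0.
From the singleton clause (y2), y2 = 1.
From the singleton clause (y5), y5 = 1.
From the singleton clause (~y3), y3 = 0.
All clauses are satisfied.

y1 ↦ 1,  y2 ↦ 1,  y3 ↦ 0,  y4 ↦ 1,  y5 ↦ 1,  y6 ↦ 0,  y7 ↦ 0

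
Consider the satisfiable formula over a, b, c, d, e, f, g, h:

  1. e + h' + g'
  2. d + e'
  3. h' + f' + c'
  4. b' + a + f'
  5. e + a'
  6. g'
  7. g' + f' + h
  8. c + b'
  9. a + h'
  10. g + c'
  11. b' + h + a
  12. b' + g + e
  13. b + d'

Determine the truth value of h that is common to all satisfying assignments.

Suppose h = 1.
(g') alone gives g = 0.
(a) alone gives a = 1.
(e) alone gives e = 1.
(d) alone gives d = 1.
(c') alone gives c = 0.
(b') alone gives b = 0.
Now (b) is unsatisfied and unit — conflict.
So every satisfying assignment has h = False.

False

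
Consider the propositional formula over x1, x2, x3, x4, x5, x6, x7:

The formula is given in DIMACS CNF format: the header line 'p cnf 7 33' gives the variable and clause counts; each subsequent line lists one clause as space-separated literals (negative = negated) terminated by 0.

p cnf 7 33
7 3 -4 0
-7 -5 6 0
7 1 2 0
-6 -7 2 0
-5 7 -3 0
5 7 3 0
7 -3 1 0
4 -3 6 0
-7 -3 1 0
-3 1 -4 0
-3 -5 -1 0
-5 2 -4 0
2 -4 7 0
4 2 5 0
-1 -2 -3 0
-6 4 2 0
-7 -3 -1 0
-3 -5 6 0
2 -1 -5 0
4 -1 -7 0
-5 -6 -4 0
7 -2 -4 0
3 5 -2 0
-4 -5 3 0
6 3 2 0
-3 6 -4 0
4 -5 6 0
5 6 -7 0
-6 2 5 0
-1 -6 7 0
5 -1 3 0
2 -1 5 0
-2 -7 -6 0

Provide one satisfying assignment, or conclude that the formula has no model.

Branch on x7: set x7 = False.
Branch on x3: set x3 = False.
The clause (¬x4) is unit, so x4 = False.
The clause (x5) is unit, so x5 = True.
The clause (x6) is unit, so x6 = True.
The clause (x2) is unit, so x2 = True.
The clause (¬x1) is unit, so x1 = False.
This assignment satisfies each clause.

x1 ↦ False; x2 ↦ True; x3 ↦ False; x4 ↦ False; x5 ↦ True; x6 ↦ True; x7 ↦ False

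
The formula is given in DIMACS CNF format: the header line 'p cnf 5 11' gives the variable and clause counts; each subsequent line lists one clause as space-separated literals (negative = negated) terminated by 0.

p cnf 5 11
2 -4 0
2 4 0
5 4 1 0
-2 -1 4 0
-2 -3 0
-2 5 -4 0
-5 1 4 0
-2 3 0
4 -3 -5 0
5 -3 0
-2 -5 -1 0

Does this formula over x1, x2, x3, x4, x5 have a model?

Try x2 = True.
From the singleton clause (¬x3), x3 = False.
Now (x3) is unsatisfied and unit — conflict.
Backtrack on x2: now try x2 = False.
From the singleton clause (¬x4), x4 = False.
Now (x4) is unsatisfied and unit — conflict.
Neither x2 = True nor x2 = False works.
No assignment satisfies every clause.

No, unsatisfiable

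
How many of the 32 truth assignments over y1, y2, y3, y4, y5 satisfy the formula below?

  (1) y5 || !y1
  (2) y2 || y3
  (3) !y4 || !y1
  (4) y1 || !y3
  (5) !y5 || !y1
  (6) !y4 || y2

There are 2^5 = 32 truth assignments over (y1, y2, y3, y4, y5).
Split on y5. With y5 = true, the clauses containing y5 are satisfied and !y5 drops from the rest; 2 of the 2^4 = 16 assignments to the other variables satisfy what remains.
With y5 = false, by the same count on the reduced clause set, 2 assignments work.
Total: 2 + 2 = 4.

4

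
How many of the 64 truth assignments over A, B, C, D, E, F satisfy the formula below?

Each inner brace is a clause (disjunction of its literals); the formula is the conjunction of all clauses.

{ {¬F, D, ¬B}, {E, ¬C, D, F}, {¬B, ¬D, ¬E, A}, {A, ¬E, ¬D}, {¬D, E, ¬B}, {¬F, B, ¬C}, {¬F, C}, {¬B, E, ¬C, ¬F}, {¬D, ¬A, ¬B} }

There are 2^6 = 64 truth assignments over (A, B, C, D, E, F).
Split on E. With E = True, the clauses containing E are satisfied and ¬E drops from the rest; 10 of the 2^5 = 32 assignments to the other variables satisfy what remains.
With E = False, by the same count on the reduced clause set, 8 assignments work.
(One model: A=F, B=F, C=F, D=F, E=F, F=F.)
Total: 10 + 8 = 18.

18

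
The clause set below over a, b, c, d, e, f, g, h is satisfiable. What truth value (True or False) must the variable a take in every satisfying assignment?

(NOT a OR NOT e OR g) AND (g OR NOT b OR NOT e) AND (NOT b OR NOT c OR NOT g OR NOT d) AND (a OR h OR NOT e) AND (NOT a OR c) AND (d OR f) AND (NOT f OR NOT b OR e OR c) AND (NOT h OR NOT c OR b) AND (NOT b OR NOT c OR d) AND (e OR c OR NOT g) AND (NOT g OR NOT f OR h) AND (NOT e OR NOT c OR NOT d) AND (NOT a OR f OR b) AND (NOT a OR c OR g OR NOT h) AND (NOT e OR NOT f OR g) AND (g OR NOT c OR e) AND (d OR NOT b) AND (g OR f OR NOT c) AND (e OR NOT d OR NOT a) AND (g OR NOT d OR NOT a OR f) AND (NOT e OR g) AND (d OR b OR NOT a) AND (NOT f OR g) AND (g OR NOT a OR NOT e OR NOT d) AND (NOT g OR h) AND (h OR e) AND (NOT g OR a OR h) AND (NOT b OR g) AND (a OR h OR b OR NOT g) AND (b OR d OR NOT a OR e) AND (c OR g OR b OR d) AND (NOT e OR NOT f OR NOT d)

False

Suppose a = true.
Unit clause (c) forces c = true.
Suppose e = false.
Unit clause (g) forces g = true.
Unit clause (NOT d) forces d = false.
Unit clause (f) forces f = true.
Unit clause (NOT b) forces b = false.
That conflicts with the unit clause (b).
Backtrack on e: now try e = true.
Unit clause (g) forces g = true.
Unit clause (NOT d) forces d = false.
Unit clause (f) forces f = true.
Unit clause (NOT b) forces b = false.
That conflicts with the unit clause (b).
Both values of e lead to a conflict.
So every satisfying assignment has a = False.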